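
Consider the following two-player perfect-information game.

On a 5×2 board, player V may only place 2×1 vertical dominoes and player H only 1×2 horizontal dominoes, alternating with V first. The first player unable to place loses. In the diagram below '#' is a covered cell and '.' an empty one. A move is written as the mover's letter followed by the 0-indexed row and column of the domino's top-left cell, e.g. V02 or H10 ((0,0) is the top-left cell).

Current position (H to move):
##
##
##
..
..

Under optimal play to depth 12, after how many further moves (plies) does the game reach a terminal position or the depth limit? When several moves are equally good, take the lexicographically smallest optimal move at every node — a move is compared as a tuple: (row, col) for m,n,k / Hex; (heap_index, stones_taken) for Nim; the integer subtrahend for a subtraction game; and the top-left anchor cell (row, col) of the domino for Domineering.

PV length from [##/##/##/../..]: 1 ply

p1 H@[##/##/##/../..]: H30[##/##/##/##/..]+1* H40[##/##/##/../##]+1
p2 V@[##/##/##/##/..] terminal -1; root [##/##/##/../..] d12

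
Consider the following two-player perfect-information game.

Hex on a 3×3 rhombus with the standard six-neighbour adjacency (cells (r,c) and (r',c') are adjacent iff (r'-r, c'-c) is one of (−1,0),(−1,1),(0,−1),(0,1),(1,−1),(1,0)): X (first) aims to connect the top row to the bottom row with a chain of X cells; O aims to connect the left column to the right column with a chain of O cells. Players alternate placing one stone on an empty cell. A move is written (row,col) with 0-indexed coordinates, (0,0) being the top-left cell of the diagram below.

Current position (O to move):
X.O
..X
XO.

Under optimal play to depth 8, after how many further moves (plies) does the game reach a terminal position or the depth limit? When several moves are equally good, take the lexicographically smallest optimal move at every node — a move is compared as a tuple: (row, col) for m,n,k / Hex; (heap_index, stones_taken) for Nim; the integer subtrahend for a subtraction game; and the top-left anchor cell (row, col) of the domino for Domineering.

PV length from [X.O/..X/XO.]: 3 plies

ply 1, O at X.O/..X/XO. | (0,1)=-1→XOO/..X/XO.; (1,0)=+1→X.O/O.X/XO.*; (1,1)=-1→X.O/.OX/XO.; (2,2)=-1→X.O/..X/XOO
ply 2, X at X.O/O.X/XO. | (0,1)=-1→XXO/O.X/XO.*; (1,1)=-1→X.O/OXX/XO.; (2,2)=-1→X.O/O.X/XOX
ply 3, O at XXO/O.X/XO. | (1,1)=+1→XXO/OOX/XO.*; (2,2)=-1→XXO/O.X/XOO
ply 4: XXO/OOX/XO. is terminal -1 (X); from X.O/..X/XO. depth 8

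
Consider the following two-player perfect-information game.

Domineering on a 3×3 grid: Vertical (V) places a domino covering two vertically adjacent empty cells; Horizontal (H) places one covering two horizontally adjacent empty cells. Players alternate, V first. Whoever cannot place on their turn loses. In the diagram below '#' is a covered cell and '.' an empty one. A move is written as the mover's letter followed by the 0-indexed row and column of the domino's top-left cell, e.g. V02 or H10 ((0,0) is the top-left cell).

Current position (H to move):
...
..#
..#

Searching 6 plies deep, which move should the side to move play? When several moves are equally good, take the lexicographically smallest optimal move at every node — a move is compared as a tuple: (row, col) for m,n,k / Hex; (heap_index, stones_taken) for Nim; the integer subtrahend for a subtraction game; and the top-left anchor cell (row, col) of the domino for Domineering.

H's best at [.../..#/..#]: H10

[.../..#/..#] H move#1: H00:-1/##./..#/..#, H01:-1/.##/..#/..#, H10:+1/.../###/..#*, H20:-1/.../..#/###
[.../###/..#] end (terminal -1, V#2); searched .../..#/..# to 6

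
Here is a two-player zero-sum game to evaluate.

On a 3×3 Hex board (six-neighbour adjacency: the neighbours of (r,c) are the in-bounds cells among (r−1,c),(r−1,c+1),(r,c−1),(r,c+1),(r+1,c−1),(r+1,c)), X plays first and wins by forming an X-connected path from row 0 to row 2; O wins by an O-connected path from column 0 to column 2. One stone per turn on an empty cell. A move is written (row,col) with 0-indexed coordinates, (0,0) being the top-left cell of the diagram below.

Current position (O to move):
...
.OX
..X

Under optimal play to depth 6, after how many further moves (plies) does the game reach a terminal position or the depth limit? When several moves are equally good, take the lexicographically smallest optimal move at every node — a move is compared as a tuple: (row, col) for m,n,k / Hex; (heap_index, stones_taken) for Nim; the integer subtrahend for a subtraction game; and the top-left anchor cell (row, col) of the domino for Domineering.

p1 O@[.../.OX/..X]: (0,0)[O../.OX/..X]-1 (0,1)[.O./.OX/..X]-1 (0,2)[..O/.OX/..X]+1* (1,0)[.../OOX/..X]-1 (2,0)[.../.OX/O.X]-1 (2,1)[.../.OX/.OX]-1
p2 X@[..O/.OX/..X]: (0,0)[X.O/.OX/..X]-1* (0,1)[.XO/.OX/..X]-1 (1,0)[..O/XOX/..X]-1 (2,0)[..O/.OX/X.X]-1 (2,1)[..O/.OX/.XX]-1
p3 O@[X.O/.OX/..X]: (0,1)[XOO/.OX/..X]+1* (1,0)[X.O/OOX/..X]+1 (2,0)[X.O/.OX/O.X]+1 (2,1)[X.O/.OX/.OX]+1
p4 X@[XOO/.OX/..X]: (1,0)[XOO/XOX/..X]-1* (2,0)[XOO/.OX/X.X]-1 (2,1)[XOO/.OX/.XX]-1
p5 O@[XOO/XOX/..X]: (2,0)[XOO/XOX/O.X]+1* (2,1)[XOO/XOX/.OX]-1
p6 X@[XOO/XOX/O.X] terminal -1; root [.../.OX/..X] d6

PV length from [.../.OX/..X]: 5 plies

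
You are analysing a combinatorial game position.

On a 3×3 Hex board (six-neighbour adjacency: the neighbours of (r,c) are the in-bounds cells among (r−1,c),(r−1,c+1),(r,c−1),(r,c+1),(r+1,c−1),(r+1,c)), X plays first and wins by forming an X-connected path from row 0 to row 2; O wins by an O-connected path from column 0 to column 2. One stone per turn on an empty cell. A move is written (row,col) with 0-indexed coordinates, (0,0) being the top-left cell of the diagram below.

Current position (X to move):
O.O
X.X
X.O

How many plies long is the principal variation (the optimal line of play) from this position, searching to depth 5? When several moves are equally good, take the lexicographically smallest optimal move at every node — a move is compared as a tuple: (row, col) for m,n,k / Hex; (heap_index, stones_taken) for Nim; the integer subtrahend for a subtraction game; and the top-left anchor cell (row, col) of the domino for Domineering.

PV length from [O.O/X.X/X.O]: 1 ply

[O.O/X.X/X.O] X move#1: (0,1):+1/OXO/X.X/X.O*, (1,1):-1/O.O/XXX/X.O, (2,1):-1/O.O/X.X/XXO
[OXO/X.X/X.O] end (terminal -1, O#2); searched O.O/X.X/X.O to 5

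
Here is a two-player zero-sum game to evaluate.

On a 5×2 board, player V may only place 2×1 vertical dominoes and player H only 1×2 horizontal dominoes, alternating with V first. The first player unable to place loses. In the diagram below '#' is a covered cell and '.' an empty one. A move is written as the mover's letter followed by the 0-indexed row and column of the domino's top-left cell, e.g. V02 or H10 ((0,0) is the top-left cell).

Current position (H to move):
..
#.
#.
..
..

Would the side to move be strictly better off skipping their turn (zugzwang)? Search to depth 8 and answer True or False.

zugzwang(../#./#./../.., H) = False

[../#./#./../..] H move#1: H00:-1/##/#./#./../.., H30:+1/../#./#./##/..*, H40:+1/../#./#./../##
[../#./#./##/..] V move#2: V01:-1/.#/##/#./##/..*, V11:-1/../##/##/##/..
[.#/##/#./##/..] H move#3: H40:+1/.#/##/#./##/##*
[.#/##/#./##/##] end (terminal -1, V#4); searched ../#./#./../.. to 8
pass branch (V moves first from the same position):
  | [../#./#./../..] V move#1: V01:-1/.#/##/#./../.., V11:-1/../##/##/../.., V21:+1/../#./##/.#/..*, V30:+1/../#./#./#./#., V31:+1/../#./#./.#/.#
  | [../#./##/.#/..] H move#2: H00:-1/##/#./##/.#/..*, H40:-1/../#./##/.#/##
  | [##/#./##/.#/..] V move#3: V30:+1/##/#./##/##/#.*
  | [##/#./##/##/#.] end (terminal -1, H#4); searched ../#./#./../.. to 8
H moving scores +1; H passing scores -1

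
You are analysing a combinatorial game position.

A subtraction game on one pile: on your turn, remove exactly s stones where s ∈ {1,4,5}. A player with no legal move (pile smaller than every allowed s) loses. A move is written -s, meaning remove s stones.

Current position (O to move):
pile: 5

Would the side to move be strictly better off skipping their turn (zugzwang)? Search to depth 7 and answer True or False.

zugzwang(5, O) = False

ply 1, O at 5 | -1=-1→4; -4=-1→1; -5=+1→0*
ply 2: 0 is terminal -1 (X); from 5 depth 7
suppose O passes — search the same position with X to move:
pass> ply 1, X at 5 | -1=-1→4; -4=-1→1; -5=+1→0*
pass> ply 2: 0 is terminal -1 (O); from 5 depth 7
for O: play +1, pass -1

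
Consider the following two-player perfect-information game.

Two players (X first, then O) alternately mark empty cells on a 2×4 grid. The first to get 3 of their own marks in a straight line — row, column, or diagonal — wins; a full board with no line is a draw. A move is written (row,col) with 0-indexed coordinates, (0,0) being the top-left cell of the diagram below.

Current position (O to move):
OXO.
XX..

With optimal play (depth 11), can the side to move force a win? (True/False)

ply 1, O at OXO./XX.. | (0,3)=-1→OXOO/XX..; (1,2)=+0→OXO./XXO.*; (1,3)=-1→OXO./XX.O
ply 2, X at OXO./XXO. | (0,3)=+0→OXOX/XXO.*; (1,3)=+0→OXO./XXOX
ply 3, O at OXOX/XXO. | (1,3)=+0→OXOX/XXOO*
ply 4: OXOX/XXOO is terminal +0 (X); from OXO./XX.. depth 11

O winning at [OXO./XX..]: False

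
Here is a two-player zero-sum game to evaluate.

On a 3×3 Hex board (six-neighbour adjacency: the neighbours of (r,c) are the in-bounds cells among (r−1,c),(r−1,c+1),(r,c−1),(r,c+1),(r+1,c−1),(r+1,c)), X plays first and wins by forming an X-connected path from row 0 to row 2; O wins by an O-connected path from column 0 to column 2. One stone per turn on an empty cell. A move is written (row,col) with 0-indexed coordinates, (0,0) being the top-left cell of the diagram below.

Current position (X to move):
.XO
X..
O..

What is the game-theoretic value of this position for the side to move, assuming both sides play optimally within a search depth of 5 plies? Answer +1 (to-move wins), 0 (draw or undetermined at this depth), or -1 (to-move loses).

ply 1, X at .XO/X../O.. | (0,0)=-1→XXO/X../O..*; (1,1)=-1→.XO/XX./O..; (1,2)=-1→.XO/X.X/O..; (2,1)=-1→.XO/X../OX.; (2,2)=-1→.XO/X../O.X
ply 2, O at XXO/X../O.. | (1,1)=+1→XXO/XO./O..*; (1,2)=+1→XXO/X.O/O..; (2,1)=+1→XXO/X../OO.; (2,2)=+1→XXO/X../O.O
ply 3: XXO/XO./O.. is terminal -1 (X); from .XO/X../O.. depth 5

value(.XO/X../O.., X) = -1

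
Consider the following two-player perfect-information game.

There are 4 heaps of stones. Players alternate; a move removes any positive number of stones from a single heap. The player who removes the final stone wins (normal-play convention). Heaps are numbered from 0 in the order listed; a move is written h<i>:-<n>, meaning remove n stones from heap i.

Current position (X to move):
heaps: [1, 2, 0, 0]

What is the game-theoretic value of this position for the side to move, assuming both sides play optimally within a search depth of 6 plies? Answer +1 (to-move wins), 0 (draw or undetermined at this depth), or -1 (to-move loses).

[(1,2,0,0)] X move#1: h0:-1:-1/(0,2,0,0), h1:-1:+1/(1,1,0,0)*, h1:-2:-1/(1,0,0,0)
[(1,1,0,0)] O move#2: h0:-1:-1/(0,1,0,0)*, h1:-1:-1/(1,0,0,0)
[(0,1,0,0)] X move#3: h1:-1:+1/(0,0,0,0)*
[(0,0,0,0)] end (terminal -1, O#4); searched (1,2,0,0) to 6

value((1,2,0,0), X) = +1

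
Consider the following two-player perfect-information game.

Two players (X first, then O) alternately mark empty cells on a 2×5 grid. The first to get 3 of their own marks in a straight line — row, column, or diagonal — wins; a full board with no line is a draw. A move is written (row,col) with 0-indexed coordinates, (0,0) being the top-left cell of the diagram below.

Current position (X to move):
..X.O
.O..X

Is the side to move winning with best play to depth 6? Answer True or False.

X winning at [..X.O/.O..X]: True

p1 X@[..X.O/.O..X]: (0,0)[X.X.O/.O..X]+0 (0,1)[.XX.O/.O..X]+1* (0,3)[..XXO/.O..X]+0 (1,0)[..X.O/XO..X]+0 (1,2)[..X.O/.OX.X]+1 (1,3)[..X.O/.O.XX]+0
p2 O@[.XX.O/.O..X]: (0,0)[OXX.O/.O..X]-1* (0,3)[.XXOO/.O..X]-1 (1,0)[.XX.O/OO..X]-1 (1,2)[.XX.O/.OO.X]-1 (1,3)[.XX.O/.O.OX]-1
p3 X@[OXX.O/.O..X]: (0,3)[OXXXO/.O..X]+1* (1,0)[OXX.O/XO..X]+0 (1,2)[OXX.O/.OX.X]+1 (1,3)[OXX.O/.O.XX]+1
p4 O@[OXXXO/.O..X] terminal -1; root [..X.O/.O..X] d6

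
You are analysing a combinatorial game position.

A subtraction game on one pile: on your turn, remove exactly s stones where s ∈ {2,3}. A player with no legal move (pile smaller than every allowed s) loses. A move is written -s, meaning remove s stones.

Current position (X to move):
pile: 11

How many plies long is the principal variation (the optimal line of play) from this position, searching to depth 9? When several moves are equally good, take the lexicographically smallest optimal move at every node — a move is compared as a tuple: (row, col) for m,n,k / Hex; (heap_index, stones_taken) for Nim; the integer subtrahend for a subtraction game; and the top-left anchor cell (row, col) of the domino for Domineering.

ply 1, X at 11 | -2=-1→9*; -3=-1→8
ply 2, O at 9 | -2=-1→7; -3=+1→6*
ply 3, X at 6 | -2=-1→4*; -3=-1→3
ply 4, O at 4 | -2=-1→2; -3=+1→1*
ply 5: 1 is terminal -1 (X); from 11 depth 9

PV length from [11]: 4 plies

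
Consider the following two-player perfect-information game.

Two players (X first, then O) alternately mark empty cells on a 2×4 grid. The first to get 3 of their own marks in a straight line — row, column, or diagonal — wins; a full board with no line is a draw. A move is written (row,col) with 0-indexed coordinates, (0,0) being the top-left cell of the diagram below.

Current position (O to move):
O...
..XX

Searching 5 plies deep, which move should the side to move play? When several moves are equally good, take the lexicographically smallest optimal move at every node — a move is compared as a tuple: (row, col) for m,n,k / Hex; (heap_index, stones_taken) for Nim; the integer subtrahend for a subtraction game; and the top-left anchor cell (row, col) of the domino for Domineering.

ply 1, O at O.../..XX | (0,1)=-1→OO../..XX; (0,2)=-1→O.O./..XX; (0,3)=-1→O..O/..XX; (1,0)=-1→O.../O.XX; (1,1)=+0→O.../.OXX*
ply 2, X at O.../.OXX | (0,1)=+0→OX../.OXX*; (0,2)=+0→O.X./.OXX; (0,3)=+0→O..X/.OXX; (1,0)=+0→O.../XOXX
ply 3, O at OX../.OXX | (0,2)=+0→OXO./.OXX*; (0,3)=+0→OX.O/.OXX; (1,0)=+0→OX../OOXX
ply 4, X at OXO./.OXX | (0,3)=+0→OXOX/.OXX*; (1,0)=+0→OXO./XOXX
ply 5, O at OXOX/.OXX | (1,0)=+0→OXOX/OOXX*
ply 6: OXOX/OOXX is terminal +0 (X); from O.../..XX depth 5

O's best at [O.../..XX]: (1,1)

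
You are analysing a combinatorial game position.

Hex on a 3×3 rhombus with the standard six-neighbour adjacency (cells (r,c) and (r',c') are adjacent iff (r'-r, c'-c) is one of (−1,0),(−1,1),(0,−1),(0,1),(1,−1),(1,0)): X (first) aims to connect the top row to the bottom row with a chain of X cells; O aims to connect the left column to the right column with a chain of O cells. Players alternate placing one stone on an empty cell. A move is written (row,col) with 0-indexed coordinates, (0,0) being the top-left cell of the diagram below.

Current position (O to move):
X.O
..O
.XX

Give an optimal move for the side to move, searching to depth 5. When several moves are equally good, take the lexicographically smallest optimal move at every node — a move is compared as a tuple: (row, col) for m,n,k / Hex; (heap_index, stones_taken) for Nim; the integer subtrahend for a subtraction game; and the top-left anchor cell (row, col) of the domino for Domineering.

ply 1, O at X.O/..O/.XX | (0,1)=-1→XOO/..O/.XX; (1,0)=+1→X.O/O.O/.XX*; (1,1)=+1→X.O/.OO/.XX; (2,0)=-1→X.O/..O/OXX
ply 2, X at X.O/O.O/.XX | (0,1)=-1→XXO/O.O/.XX*; (1,1)=-1→X.O/OXO/.XX; (2,0)=-1→X.O/O.O/XXX
ply 3, O at XXO/O.O/.XX | (1,1)=+1→XXO/OOO/.XX*; (2,0)=-1→XXO/O.O/OXX
ply 4: XXO/OOO/.XX is terminal -1 (X); from X.O/..O/.XX depth 5

O's best at [X.O/..O/.XX]: (1,0)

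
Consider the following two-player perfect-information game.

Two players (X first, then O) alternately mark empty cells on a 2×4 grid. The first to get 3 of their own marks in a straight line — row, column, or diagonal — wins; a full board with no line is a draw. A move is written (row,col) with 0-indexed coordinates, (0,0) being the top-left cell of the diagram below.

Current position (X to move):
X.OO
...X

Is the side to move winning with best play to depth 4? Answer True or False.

X winning at [X.OO/...X]: False

ply 1, X at X.OO/...X | (0,1)=+0→XXOO/...X*; (1,0)=-1→X.OO/X..X; (1,1)=-1→X.OO/.X.X; (1,2)=-1→X.OO/..XX
ply 2, O at XXOO/...X | (1,0)=+0→XXOO/O..X*; (1,1)=+0→XXOO/.O.X; (1,2)=+0→XXOO/..OX
ply 3, X at XXOO/O..X | (1,1)=+0→XXOO/OX.X*; (1,2)=+0→XXOO/O.XX
ply 4, O at XXOO/OX.X | (1,2)=+0→XXOO/OXOX*
ply 5: XXOO/OXOX is terminal +0 (X); from X.OO/...X depth 4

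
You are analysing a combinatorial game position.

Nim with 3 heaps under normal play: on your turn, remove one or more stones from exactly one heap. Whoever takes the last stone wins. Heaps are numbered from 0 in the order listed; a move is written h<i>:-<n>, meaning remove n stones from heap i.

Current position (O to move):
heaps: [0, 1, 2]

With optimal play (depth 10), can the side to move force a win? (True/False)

O winning at [(0,1,2)]: True

p1 O@[(0,1,2)]: h1:-1[(0,0,2)]-1 h2:-1[(0,1,1)]+1* h2:-2[(0,1,0)]-1
p2 X@[(0,1,1)]: h1:-1[(0,0,1)]-1* h2:-1[(0,1,0)]-1
p3 O@[(0,0,1)]: h2:-1[(0,0,0)]+1*
p4 X@[(0,0,0)] terminal -1; root [(0,1,2)] d10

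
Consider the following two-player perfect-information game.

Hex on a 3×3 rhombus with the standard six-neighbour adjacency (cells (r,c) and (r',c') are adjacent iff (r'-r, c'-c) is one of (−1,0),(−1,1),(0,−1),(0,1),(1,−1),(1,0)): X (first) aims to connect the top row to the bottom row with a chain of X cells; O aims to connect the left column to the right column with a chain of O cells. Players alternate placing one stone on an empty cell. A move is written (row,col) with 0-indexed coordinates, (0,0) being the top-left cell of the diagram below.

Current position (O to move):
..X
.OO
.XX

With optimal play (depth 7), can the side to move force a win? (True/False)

O winning at [..X/.OO/.XX]: True

p1 O@[..X/.OO/.XX]: (0,0)[O.X/.OO/.XX]+1* (0,1)[.OX/.OO/.XX]+1 (1,0)[..X/OOO/.XX]+1 (2,0)[..X/.OO/OXX]+1
p2 X@[O.X/.OO/.XX]: (0,1)[OXX/.OO/.XX]-1* (1,0)[O.X/XOO/.XX]-1 (2,0)[O.X/.OO/XXX]-1
p3 O@[OXX/.OO/.XX]: (1,0)[OXX/OOO/.XX]+1* (2,0)[OXX/.OO/OXX]+1
p4 X@[OXX/OOO/.XX] terminal -1; root [..X/.OO/.XX] d7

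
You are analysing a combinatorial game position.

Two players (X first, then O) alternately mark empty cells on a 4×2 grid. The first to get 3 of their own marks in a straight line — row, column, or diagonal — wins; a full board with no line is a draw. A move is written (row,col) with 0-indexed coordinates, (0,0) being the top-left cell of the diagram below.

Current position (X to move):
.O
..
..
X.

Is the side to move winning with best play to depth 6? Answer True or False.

ply 1, X at .O/../../X. | (0,0)=+0→XO/../../X.*; (1,0)=+0→.O/X./../X.; (1,1)=+0→.O/.X/../X.; (2,0)=+0→.O/../X./X.; (2,1)=+0→.O/../.X/X.; (3,1)=+0→.O/../../XX
ply 2, O at XO/../../X. | (1,0)=+0→XO/O./../X.*; (1,1)=+0→XO/.O/../X.; (2,0)=+0→XO/../O./X.; (2,1)=+0→XO/../.O/X.; (3,1)=+0→XO/../../XO
ply 3, X at XO/O./../X. | (1,1)=+0→XO/OX/../X.*; (2,0)=+0→XO/O./X./X.; (2,1)=+0→XO/O./.X/X.; (3,1)=+0→XO/O./../XX
ply 4, O at XO/OX/../X. | (2,0)=+0→XO/OX/O./X.*; (2,1)=+0→XO/OX/.O/X.; (3,1)=+0→XO/OX/../XO
ply 5, X at XO/OX/O./X. | (2,1)=+0→XO/OX/OX/X.*; (3,1)=+0→XO/OX/O./XX
ply 6, O at XO/OX/OX/X. | (3,1)=+0→XO/OX/OX/XO*
ply 7: XO/OX/OX/XO is terminal +0 (X); from .O/../../X. depth 6

X winning at [.O/../../X.]: False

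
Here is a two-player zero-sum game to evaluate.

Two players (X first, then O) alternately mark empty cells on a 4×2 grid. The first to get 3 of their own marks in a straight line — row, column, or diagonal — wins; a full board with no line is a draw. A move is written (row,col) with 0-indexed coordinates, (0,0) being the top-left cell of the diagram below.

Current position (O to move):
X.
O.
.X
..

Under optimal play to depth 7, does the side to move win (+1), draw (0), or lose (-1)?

ply 1, O at X./O./.X/.. | (0,1)=+0→XO/O./.X/..*; (1,1)=+0→X./OO/.X/..; (2,0)=+0→X./O./OX/..; (3,0)=+0→X./O./.X/O.; (3,1)=+0→X./O./.X/.O
ply 2, X at XO/O./.X/.. | (1,1)=+0→XO/OX/.X/..*; (2,0)=+0→XO/O./XX/..; (3,0)=+0→XO/O./.X/X.; (3,1)=+0→XO/O./.X/.X
ply 3, O at XO/OX/.X/.. | (2,0)=-1→XO/OX/OX/..; (3,0)=-1→XO/OX/.X/O.; (3,1)=+0→XO/OX/.X/.O*
ply 4, X at XO/OX/.X/.O | (2,0)=+0→XO/OX/XX/.O*; (3,0)=+0→XO/OX/.X/XO
ply 5, O at XO/OX/XX/.O | (3,0)=+0→XO/OX/XX/OO*
ply 6: XO/OX/XX/OO is terminal +0 (X); from X./O./.X/.. depth 7

value(X./O./.X/.., O) = 0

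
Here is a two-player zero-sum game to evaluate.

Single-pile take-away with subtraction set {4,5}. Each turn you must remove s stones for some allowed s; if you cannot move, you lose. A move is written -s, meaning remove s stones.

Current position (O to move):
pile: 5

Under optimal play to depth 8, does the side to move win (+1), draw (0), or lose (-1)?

value(5, O) = +1

ply 1, O at 5 | -4=+1→1*; -5=+1→0
ply 2: 1 is terminal -1 (X); from 5 depth 8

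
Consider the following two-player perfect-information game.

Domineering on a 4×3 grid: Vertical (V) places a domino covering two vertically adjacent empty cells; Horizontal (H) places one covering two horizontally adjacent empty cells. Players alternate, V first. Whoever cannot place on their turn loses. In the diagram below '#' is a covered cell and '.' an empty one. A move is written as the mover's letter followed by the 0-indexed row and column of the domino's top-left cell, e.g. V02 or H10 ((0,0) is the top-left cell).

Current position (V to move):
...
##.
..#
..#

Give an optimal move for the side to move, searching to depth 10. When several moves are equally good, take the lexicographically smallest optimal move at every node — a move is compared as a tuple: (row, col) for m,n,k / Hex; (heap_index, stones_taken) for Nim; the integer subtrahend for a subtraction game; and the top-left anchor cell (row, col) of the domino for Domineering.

ply 1, V at .../##./..#/..# | V02=-1→..#/###/..#/..#; V20=+1→.../##./#.#/#.#*; V21=+1→.../##./.##/.##
ply 2, H at .../##./#.#/#.# | H00=-1→##./##./#.#/#.#*; H01=-1→.##/##./#.#/#.#
ply 3, V at ##./##./#.#/#.# | V02=+1→###/###/#.#/#.#*; V21=+1→##./##./###/###
ply 4: ###/###/#.#/#.# is terminal -1 (H); from .../##./..#/..# depth 10

V's best at [.../##./..#/..#]: V20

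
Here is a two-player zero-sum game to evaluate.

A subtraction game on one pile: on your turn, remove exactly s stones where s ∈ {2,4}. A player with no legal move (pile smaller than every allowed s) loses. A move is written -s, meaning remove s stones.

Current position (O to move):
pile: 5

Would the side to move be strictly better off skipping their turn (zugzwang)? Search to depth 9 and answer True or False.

ply 1, O at 5 | -2=-1→3; -4=+1→1*
ply 2: 1 is terminal -1 (X); from 5 depth 9
pass branch (X moves first from the same position):
  | ply 1, X at 5 | -2=-1→3; -4=+1→1*
  | ply 2: 1 is terminal -1 (O); from 5 depth 9
O moving scores +1; O passing scores -1

zugzwang(5, O) = False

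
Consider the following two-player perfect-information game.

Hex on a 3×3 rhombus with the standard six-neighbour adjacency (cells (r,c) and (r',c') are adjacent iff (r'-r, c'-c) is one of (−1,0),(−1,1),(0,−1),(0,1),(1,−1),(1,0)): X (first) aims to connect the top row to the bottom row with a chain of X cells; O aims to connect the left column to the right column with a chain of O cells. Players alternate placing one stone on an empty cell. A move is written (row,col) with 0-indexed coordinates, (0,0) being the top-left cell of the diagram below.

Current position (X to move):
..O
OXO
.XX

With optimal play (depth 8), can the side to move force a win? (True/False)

ply 1, X at ..O/OXO/.XX | (0,0)=-1→X.O/OXO/.XX; (0,1)=+1→.XO/OXO/.XX*; (2,0)=-1→..O/OXO/XXX
ply 2: .XO/OXO/.XX is terminal -1 (O); from ..O/OXO/.XX depth 8

X winning at [..O/OXO/.XX]: True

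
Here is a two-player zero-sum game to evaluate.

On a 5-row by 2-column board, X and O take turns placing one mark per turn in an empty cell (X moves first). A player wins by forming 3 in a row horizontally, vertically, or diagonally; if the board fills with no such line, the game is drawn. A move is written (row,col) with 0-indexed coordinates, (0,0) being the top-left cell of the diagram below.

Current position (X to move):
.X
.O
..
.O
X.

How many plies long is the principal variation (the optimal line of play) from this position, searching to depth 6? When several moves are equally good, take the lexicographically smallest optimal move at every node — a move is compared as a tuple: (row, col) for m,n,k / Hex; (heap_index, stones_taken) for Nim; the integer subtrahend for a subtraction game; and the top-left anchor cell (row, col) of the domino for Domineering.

PV length from [.X/.O/../.O/X.]: 6 plies

ply 1, X at .X/.O/../.O/X. | (0,0)=-1→XX/.O/../.O/X.; (1,0)=-1→.X/XO/../.O/X.; (2,0)=-1→.X/.O/X./.O/X.; (2,1)=+0→.X/.O/.X/.O/X.*; (3,0)=-1→.X/.O/../XO/X.; (4,1)=-1→.X/.O/../.O/XX
ply 2, O at .X/.O/.X/.O/X. | (0,0)=+0→OX/.O/.X/.O/X.*; (1,0)=+0→.X/OO/.X/.O/X.; (2,0)=+0→.X/.O/OX/.O/X.; (3,0)=+0→.X/.O/.X/OO/X.; (4,1)=+0→.X/.O/.X/.O/XO
ply 3, X at OX/.O/.X/.O/X. | (1,0)=+0→OX/XO/.X/.O/X.*; (2,0)=+0→OX/.O/XX/.O/X.; (3,0)=+0→OX/.O/.X/XO/X.; (4,1)=+0→OX/.O/.X/.O/XX
ply 4, O at OX/XO/.X/.O/X. | (2,0)=+0→OX/XO/OX/.O/X.*; (3,0)=+0→OX/XO/.X/OO/X.; (4,1)=+0→OX/XO/.X/.O/XO
ply 5, X at OX/XO/OX/.O/X. | (3,0)=+0→OX/XO/OX/XO/X.*; (4,1)=+0→OX/XO/OX/.O/XX
ply 6, O at OX/XO/OX/XO/X. | (4,1)=+0→OX/XO/OX/XO/XO*
ply 7: OX/XO/OX/XO/XO is terminal +0 (X); from .X/.O/../.O/X. depth 6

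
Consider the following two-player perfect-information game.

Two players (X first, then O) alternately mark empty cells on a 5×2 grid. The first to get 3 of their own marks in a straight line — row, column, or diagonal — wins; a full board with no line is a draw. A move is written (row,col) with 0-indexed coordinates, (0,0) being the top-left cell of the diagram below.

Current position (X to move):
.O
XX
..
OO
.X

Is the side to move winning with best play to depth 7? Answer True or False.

X winning at [.O/XX/../OO/.X]: False

ply 1, X at .O/XX/../OO/.X | (0,0)=+0→XO/XX/../OO/.X*; (2,0)=+0→.O/XX/X./OO/.X; (2,1)=+0→.O/XX/.X/OO/.X; (4,0)=+0→.O/XX/../OO/XX
ply 2, O at XO/XX/../OO/.X | (2,0)=+0→XO/XX/O./OO/.X*; (2,1)=-1→XO/XX/.O/OO/.X; (4,0)=-1→XO/XX/../OO/OX
ply 3, X at XO/XX/O./OO/.X | (2,1)=-1→XO/XX/OX/OO/.X; (4,0)=+0→XO/XX/O./OO/XX*
ply 4, O at XO/XX/O./OO/XX | (2,1)=+0→XO/XX/OO/OO/XX*
ply 5: XO/XX/OO/OO/XX is terminal +0 (X); from .O/XX/../OO/.X depth 7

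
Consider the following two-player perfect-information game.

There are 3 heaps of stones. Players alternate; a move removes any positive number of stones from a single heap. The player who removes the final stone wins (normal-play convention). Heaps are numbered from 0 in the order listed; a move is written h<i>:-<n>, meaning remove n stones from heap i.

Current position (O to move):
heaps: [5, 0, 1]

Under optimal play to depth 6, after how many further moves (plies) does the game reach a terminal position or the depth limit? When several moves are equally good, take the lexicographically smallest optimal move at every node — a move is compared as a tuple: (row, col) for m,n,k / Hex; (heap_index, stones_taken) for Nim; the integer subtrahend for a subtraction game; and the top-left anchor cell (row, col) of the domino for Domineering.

[(5,0,1)] O move#1: h0:-1:-1/(4,0,1), h0:-2:-1/(3,0,1), h0:-3:-1/(2,0,1), h0:-4:+1/(1,0,1)*, h0:-5:-1/(0,0,1), h2:-1:-1/(5,0,0)
[(1,0,1)] X move#2: h0:-1:-1/(0,0,1)*, h2:-1:-1/(1,0,0)
[(0,0,1)] O move#3: h2:-1:+1/(0,0,0)*
[(0,0,0)] end (terminal -1, X#4); searched (5,0,1) to 6

PV length from [(5,0,1)]: 3 plies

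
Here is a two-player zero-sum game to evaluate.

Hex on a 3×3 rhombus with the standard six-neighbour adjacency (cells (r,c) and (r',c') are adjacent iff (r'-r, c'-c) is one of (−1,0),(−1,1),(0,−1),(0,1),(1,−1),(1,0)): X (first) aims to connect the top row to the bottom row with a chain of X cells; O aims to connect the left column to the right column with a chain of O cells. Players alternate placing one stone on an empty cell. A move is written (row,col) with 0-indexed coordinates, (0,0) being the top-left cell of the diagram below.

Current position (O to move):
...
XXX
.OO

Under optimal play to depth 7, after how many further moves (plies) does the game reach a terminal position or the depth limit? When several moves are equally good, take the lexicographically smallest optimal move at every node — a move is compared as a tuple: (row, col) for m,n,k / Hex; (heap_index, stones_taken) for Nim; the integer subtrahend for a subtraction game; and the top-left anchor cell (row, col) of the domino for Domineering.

p1 O@[.../XXX/.OO]: (0,0)[O../XXX/.OO]-1 (0,1)[.O./XXX/.OO]-1 (0,2)[..O/XXX/.OO]-1 (2,0)[.../XXX/OOO]+1*
p2 X@[.../XXX/OOO] terminal -1; root [.../XXX/.OO] d7

PV length from [.../XXX/.OO]: 1 ply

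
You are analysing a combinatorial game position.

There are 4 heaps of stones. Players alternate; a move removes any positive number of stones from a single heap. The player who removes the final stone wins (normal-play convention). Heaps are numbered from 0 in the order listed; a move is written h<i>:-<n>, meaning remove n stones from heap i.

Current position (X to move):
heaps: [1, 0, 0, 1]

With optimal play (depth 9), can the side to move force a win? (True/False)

X winning at [(1,0,0,1)]: False

ply 1, X at (1,0,0,1) | h0:-1=-1→(0,0,0,1)*; h3:-1=-1→(1,0,0,0)
ply 2, O at (0,0,0,1) | h3:-1=+1→(0,0,0,0)*
ply 3: (0,0,0,0) is terminal -1 (X); from (1,0,0,1) depth 9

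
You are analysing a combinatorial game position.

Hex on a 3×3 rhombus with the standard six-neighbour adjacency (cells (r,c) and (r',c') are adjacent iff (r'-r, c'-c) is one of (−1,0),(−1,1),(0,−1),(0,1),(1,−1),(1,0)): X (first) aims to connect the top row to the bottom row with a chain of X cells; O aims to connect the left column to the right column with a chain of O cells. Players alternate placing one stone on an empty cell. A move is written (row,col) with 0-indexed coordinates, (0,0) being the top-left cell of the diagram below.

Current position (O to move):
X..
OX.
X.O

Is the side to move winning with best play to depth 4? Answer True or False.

ply 1, O at X../OX./X.O | (0,1)=-1→XO./OX./X.O*; (0,2)=-1→X.O/OX./X.O; (1,2)=-1→X../OXO/X.O; (2,1)=-1→X../OX./XOO
ply 2, X at XO./OX./X.O | (0,2)=+1→XOX/OX./X.O*; (1,2)=-1→XO./OXX/X.O; (2,1)=-1→XO./OX./XXO
ply 3: XOX/OX./X.O is terminal -1 (O); from X../OX./X.O depth 4

O winning at [X../OX./X.O]: False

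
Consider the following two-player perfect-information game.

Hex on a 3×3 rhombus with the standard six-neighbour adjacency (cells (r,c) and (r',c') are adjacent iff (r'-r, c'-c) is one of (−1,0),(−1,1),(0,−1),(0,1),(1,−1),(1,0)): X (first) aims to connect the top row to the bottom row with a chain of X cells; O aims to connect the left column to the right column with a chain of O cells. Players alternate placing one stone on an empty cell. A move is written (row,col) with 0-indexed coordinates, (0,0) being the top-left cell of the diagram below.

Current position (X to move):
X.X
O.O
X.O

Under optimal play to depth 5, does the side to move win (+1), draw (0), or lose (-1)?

ply 1, X at X.X/O.O/X.O | (0,1)=-1→XXX/O.O/X.O; (1,1)=+1→X.X/OXO/X.O*; (2,1)=-1→X.X/O.O/XXO
ply 2: X.X/OXO/X.O is terminal -1 (O); from X.X/O.O/X.O depth 5

value(X.X/O.O/X.O, X) = +1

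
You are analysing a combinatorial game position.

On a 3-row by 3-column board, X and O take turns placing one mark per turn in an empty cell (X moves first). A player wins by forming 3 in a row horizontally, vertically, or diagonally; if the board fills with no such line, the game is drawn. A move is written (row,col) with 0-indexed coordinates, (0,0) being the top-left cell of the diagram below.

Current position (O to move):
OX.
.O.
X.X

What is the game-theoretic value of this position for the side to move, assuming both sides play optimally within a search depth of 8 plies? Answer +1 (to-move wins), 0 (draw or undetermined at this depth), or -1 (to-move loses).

value(OX./.O./X.X, O) = 0

ply 1, O at OX./.O./X.X | (0,2)=-1→OXO/.O./X.X; (1,0)=-1→OX./OO./X.X; (1,2)=-1→OX./.OO/X.X; (2,1)=+0→OX./.O./XOX*
ply 2, X at OX./.O./XOX | (0,2)=+0→OXX/.O./XOX*; (1,0)=+0→OX./XO./XOX; (1,2)=+0→OX./.OX/XOX
ply 3, O at OXX/.O./XOX | (1,0)=-1→OXX/OO./XOX; (1,2)=+0→OXX/.OO/XOX*
ply 4, X at OXX/.OO/XOX | (1,0)=+0→OXX/XOO/XOX*
ply 5: OXX/XOO/XOX is terminal +0 (O); from OX./.O./X.X depth 8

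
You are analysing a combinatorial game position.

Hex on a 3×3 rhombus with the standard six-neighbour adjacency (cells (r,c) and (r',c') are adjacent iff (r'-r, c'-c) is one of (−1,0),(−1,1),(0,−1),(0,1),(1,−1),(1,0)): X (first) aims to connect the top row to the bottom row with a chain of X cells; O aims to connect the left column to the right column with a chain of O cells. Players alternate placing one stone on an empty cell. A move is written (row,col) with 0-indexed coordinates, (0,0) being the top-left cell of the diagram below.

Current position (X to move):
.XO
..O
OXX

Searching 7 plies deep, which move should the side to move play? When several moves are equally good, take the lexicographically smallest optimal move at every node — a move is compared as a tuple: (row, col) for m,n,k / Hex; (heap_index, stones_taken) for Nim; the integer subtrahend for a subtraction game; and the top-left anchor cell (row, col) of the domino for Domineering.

X's best at [.XO/..O/OXX]: (1,1)

p1 X@[.XO/..O/OXX]: (0,0)[XXO/..O/OXX]-1 (1,0)[.XO/X.O/OXX]-1 (1,1)[.XO/.XO/OXX]+1*
p2 O@[.XO/.XO/OXX] terminal -1; root [.XO/..O/OXX] d7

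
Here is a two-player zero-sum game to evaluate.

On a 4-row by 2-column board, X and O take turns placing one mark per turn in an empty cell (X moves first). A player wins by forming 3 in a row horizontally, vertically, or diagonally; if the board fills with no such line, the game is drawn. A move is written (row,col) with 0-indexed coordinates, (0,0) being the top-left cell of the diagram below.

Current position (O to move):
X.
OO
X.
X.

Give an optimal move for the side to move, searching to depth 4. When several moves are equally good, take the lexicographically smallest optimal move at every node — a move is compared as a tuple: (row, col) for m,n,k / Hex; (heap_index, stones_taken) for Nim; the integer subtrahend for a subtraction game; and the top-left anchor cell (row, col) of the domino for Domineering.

O's best at [X./OO/X./X.]: (2,1)

ply 1, O at X./OO/X./X. | (0,1)=+0→XO/OO/X./X.; (2,1)=+1→X./OO/XO/X.*; (3,1)=+0→X./OO/X./XO
ply 2, X at X./OO/XO/X. | (0,1)=-1→XX/OO/XO/X.*; (3,1)=-1→X./OO/XO/XX
ply 3, O at XX/OO/XO/X. | (3,1)=+1→XX/OO/XO/XO*
ply 4: XX/OO/XO/XO is terminal -1 (X); from X./OO/X./X. depth 4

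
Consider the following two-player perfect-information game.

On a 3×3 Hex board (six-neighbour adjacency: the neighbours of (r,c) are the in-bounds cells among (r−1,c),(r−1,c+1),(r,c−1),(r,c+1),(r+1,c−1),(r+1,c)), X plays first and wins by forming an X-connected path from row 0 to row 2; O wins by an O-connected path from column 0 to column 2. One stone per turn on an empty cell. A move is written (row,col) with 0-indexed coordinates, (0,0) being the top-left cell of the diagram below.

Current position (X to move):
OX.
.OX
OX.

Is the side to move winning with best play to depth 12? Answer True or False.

ply 1, X at OX./.OX/OX. | (0,2)=+1→OXX/.OX/OX.*; (1,0)=-1→OX./XOX/OX.; (2,2)=-1→OX./.OX/OXX
ply 2: OXX/.OX/OX. is terminal -1 (O); from OX./.OX/OX. depth 12

X winning at [OX./.OX/OX.]: True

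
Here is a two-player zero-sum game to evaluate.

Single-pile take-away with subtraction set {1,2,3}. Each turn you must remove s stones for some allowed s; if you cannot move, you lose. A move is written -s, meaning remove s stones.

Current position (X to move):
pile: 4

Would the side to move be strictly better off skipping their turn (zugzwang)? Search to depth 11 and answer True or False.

zugzwang(4, X) = True

ply 1, X at 4 | -1=-1→3*; -2=-1→2; -3=-1→1
ply 2, O at 3 | -1=-1→2; -2=-1→1; -3=+1→0*
ply 3: 0 is terminal -1 (X); from 4 depth 11
if X skipped the turn, O would face:
~ ply 1, O at 4 | -1=-1→3*; -2=-1→2; -3=-1→1
~ ply 2, X at 3 | -1=-1→2; -2=-1→1; -3=+1→0*
~ ply 3: 0 is terminal -1 (O); from 4 depth 11
compare (X): move=-1 vs pass=+1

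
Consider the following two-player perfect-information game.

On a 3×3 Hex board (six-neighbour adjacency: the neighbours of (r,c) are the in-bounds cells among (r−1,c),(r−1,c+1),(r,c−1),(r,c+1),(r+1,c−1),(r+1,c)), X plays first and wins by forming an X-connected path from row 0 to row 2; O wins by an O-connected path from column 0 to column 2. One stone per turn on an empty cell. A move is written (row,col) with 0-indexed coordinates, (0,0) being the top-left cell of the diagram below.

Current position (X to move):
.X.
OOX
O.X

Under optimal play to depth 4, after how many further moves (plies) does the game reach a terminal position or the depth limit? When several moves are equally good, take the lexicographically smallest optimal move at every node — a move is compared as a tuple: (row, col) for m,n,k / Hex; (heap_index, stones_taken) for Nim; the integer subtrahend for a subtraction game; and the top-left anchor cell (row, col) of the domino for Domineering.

p1 X@[.X./OOX/O.X]: (0,0)[XX./OOX/O.X]-1 (0,2)[.XX/OOX/O.X]+1* (2,1)[.X./OOX/OXX]-1
p2 O@[.XX/OOX/O.X] terminal -1; root [.X./OOX/O.X] d4

PV length from [.X./OOX/O.X]: 1 ply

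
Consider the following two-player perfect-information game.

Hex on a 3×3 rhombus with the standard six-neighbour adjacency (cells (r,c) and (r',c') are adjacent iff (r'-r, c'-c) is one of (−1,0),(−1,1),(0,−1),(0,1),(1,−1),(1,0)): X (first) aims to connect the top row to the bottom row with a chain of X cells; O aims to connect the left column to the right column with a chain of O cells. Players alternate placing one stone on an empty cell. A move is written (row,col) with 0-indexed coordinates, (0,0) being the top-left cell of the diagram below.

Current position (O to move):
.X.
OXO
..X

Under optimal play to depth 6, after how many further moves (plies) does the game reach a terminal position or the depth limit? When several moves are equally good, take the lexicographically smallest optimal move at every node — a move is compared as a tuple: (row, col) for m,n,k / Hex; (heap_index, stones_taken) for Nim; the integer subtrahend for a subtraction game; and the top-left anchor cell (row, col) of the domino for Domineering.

[.X./OXO/..X] O move#1: (0,0):-1/OX./OXO/..X*, (0,2):-1/.XO/OXO/..X, (2,0):-1/.X./OXO/O.X, (2,1):-1/.X./OXO/.OX
[OX./OXO/..X] X move#2: (0,2):+1/OXX/OXO/..X*, (2,0):+1/OX./OXO/X.X, (2,1):+1/OX./OXO/.XX
[OXX/OXO/..X] O move#3: (2,0):-1/OXX/OXO/O.X*, (2,1):-1/OXX/OXO/.OX
[OXX/OXO/O.X] X move#4: (2,1):+1/OXX/OXO/OXX*
[OXX/OXO/OXX] end (terminal -1, O#5); searched .X./OXO/..X to 6

PV length from [.X./OXO/..X]: 4 plies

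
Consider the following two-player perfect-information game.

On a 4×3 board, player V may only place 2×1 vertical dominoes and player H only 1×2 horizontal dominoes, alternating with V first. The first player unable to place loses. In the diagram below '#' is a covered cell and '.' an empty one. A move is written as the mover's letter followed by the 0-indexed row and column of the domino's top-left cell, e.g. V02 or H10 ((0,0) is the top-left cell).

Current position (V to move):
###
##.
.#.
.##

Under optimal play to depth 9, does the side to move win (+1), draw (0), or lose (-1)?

value(###/##./.#./.##, V) = +1

ply 1, V at ###/##./.#./.## | V12=+1→###/###/.##/.##*; V20=+1→###/##./##./###
ply 2: ###/###/.##/.## is terminal -1 (H); from ###/##./.#./.## depth 9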